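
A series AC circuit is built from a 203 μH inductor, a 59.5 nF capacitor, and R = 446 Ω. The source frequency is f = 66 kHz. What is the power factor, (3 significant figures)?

ω = 2πf = 414700 rad/s
X_L = ωL = 84.2 Ω
X_C = 1/(ωC) = 40.5 Ω
Net reactance X = X_L − X_C = 43.7 Ω
Z = 446 + j43.7 Ω
|Z| = √(446² + 43.7²) = 448 Ω
∠Z = arctan(43.7/446) = 5.59°
cos φ = cos(5.59°) = 0.995

0.995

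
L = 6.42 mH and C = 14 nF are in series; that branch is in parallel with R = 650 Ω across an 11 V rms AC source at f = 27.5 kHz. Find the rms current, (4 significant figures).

ω = 2πf = 172800 rad/s
X_L = ωL = 1109 Ω
X_C = 1/(ωC) = 413.4 Ω
Branch 1: Z₁ = R = 650.0 Ω
Branch 2 (series LC): Z₂ = j(X_L − X_C) = j695.9 Ω
Parallel: Z = Z₁Z₂/(Z₁+Z₂), |Z| = 475.0 Ω, ∠Z = 43.05°
I = V/|Z| = 11/475.0 = 23.16 mA

23.16 mA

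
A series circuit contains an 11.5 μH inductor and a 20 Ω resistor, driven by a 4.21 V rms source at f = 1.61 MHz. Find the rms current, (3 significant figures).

ω = 2πf = 1.012e+07 rad/s
X_L = ωL = 116 Ω
Z = 20.0 + j116 Ω
|Z| = √(20.0² + 116²) = 118 Ω
I = V/|Z| = 4.21/118 = 35.7 mA

35.7 mA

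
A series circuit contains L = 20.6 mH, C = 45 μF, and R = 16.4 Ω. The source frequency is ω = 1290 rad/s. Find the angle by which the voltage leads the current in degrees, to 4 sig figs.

X_L = ωL = 26.57 Ω
X_C = 1/(ωC) = 17.23 Ω
Net reactance X = X_L − X_C = 9.347 Ω
Z = 16.40 + j9.347 Ω
|Z| = √(16.40² + 9.347²) = 18.88 Ω
∠Z = arctan(9.347/16.40) = 29.68°

29.68°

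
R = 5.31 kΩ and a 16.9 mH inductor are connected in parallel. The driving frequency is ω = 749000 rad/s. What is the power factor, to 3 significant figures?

X_L = ωL = 12700 Ω
Parallel: admittances add. Y = 1/R + 1/(jωL)
Y = (0.000188 − j7.9e-05) S
|Y| = 0.000204 S → |Z| = 1/|Y| = 4900 Ω, ∠Z = −∠Y = 22.8°
cos φ = cos(22.8°) = 0.922

0.922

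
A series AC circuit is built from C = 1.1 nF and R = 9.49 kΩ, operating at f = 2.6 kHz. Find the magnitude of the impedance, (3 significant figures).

56500 Ω

ω = 2πf = 16340 rad/s
X_C = 1/(ωC) = 55600 Ω
Z = 9490 − j55600 Ω
|Z| = √(9490² + 55600²) = 56500 Ω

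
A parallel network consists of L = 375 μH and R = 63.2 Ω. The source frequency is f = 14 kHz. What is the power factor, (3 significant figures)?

0.463

ω = 2πf = 87960 rad/s
X_L = ωL = 33.0 Ω
Parallel: admittances add. Y = 1/R + 1/(jωL)
Y = (0.0158 − j0.0303) S
|Y| = 0.0342 S → |Z| = 1/|Y| = 29.2 Ω, ∠Z = −∠Y = 62.4°
cos φ = cos(62.4°) = 0.463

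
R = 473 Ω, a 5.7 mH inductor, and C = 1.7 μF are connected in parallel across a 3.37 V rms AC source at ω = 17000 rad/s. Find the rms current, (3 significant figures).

X_L = ωL = 96.9 Ω
X_C = 1/(ωC) = 34.6 Ω
Parallel: admittances add. Y = 1/R + 1/(jωL) + jωC
Y = (0.00211 + j0.0186) S
|Y| = 0.0187 S → |Z| = 1/|Y| = 53.5 Ω, ∠Z = −∠Y = -83.5°
I = V/|Z| = 3.37/53.5 = 63.0 mA

63.0 mA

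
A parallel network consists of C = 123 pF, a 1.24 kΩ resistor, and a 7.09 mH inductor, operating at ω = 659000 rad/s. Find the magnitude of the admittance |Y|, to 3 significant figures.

X_L = ωL = 4670 Ω
X_C = 1/(ωC) = 12300 Ω
Parallel: admittances add. Y = 1/R + 1/(jωL) + jωC
Y = (0.000806 − j0.000133) S
|Y| = 0.000817 S → |Z| = 1/|Y| = 1220 Ω, ∠Z = −∠Y = 9.36°

817 μS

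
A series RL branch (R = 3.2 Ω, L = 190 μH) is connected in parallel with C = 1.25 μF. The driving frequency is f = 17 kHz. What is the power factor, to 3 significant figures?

0.0884

ω = 2πf = 106800 rad/s
X_L = ωL = 20.3 Ω
X_C = 1/(ωC) = 7.49 Ω
Branch 1 (R+jX_L): Z₁ = 3.20 + j20.3 Ω, |Z₁| = 20.5 Ω
Branch 2 (−jX_C): Z₂ = −j7.49 Ω
Parallel: Z = Z₁Z₂/(Z₁+Z₂), |Z| = 11.7 Ω, ∠Z = -84.9°
cos φ = cos(-84.9°) = 0.0884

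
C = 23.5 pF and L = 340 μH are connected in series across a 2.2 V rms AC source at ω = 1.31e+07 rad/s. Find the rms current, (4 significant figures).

1.825 mA

X_L = ωL = 4454 Ω
X_C = 1/(ωC) = 3248 Ω
Net reactance X = X_L − X_C = 1206 Ω
Z = j1206 Ω
|Z| = √(0² + 1206²) = 1206 Ω
I = V/|Z| = 2.2/1206 = 1.825 mA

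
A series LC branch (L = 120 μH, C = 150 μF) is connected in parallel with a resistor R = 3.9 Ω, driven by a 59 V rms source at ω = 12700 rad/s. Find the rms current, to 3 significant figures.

61.0 A

X_L = ωL = 1.52 Ω
X_C = 1/(ωC) = 0.525 Ω
Branch 1: Z₁ = R = 3.90 Ω
Branch 2 (series LC): Z₂ = j(X_L − X_C) = j0.999 Ω
Parallel: Z = Z₁Z₂/(Z₁+Z₂), |Z| = 0.968 Ω, ∠Z = 75.6°
I = V/|Z| = 59/0.968 = 61.0 A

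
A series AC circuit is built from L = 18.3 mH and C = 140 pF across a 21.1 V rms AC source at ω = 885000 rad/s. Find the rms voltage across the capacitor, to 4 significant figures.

20.96 V

X_L = ωL = 16200 Ω
X_C = 1/(ωC) = 8071 Ω
Net reactance X = X_L − X_C = 8124 Ω
Z = j8124 Ω
|Z| = √(0² + 8124²) = 8124 Ω
I = V/|Z| = 2.597 mA
V_C = I·|Z_C| = 0.002597 × 8071 = 20.96 V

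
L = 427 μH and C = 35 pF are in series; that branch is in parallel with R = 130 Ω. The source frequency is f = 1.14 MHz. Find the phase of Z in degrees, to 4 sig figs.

ω = 2πf = 7.163e+06 rad/s
X_L = ωL = 3059 Ω
X_C = 1/(ωC) = 3989 Ω
Branch 1: Z₁ = R = 130.0 Ω
Branch 2 (series LC): Z₂ = j(X_L − X_C) = −j930.3 Ω
Parallel: Z = Z₁Z₂/(Z₁+Z₂), |Z| = 128.7 Ω, ∠Z = -7.955°

-7.955°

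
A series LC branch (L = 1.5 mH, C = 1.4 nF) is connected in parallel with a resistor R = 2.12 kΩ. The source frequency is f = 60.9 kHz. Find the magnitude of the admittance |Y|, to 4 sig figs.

ω = 2πf = 382600 rad/s
X_L = ωL = 574.0 Ω
X_C = 1/(ωC) = 1867 Ω
Branch 1: Z₁ = R = 2120 Ω
Branch 2 (series LC): Z₂ = j(X_L − X_C) = −j1293 Ω
Parallel: Z = Z₁Z₂/(Z₁+Z₂), |Z| = 1104 Ω, ∠Z = -58.63°
|Y| = 1/|Z| = 906.0 μS

906.0 μS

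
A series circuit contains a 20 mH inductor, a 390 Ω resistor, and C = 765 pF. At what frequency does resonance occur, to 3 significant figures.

40.7 kHz

ω₀ = 1/√(LC) = 1/√(0.02 × 7.65e-10) = 255700 rad/s
f₀ = ω₀/(2π) = 40.7 kHz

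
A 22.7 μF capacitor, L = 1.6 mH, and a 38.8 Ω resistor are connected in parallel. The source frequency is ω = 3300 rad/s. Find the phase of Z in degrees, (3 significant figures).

77.3°

X_L = ωL = 5.28 Ω
X_C = 1/(ωC) = 13.3 Ω
Parallel: admittances add. Y = 1/R + 1/(jωL) + jωC
Y = (0.0258 − j0.114) S
|Y| = 0.117 S → |Z| = 1/|Y| = 8.52 Ω, ∠Z = −∠Y = 77.3°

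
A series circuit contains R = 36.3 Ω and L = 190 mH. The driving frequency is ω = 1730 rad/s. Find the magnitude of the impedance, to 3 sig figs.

X_L = ωL = 329 Ω
Z = 36.3 + j329 Ω
|Z| = √(36.3² + 329²) = 331 Ω

331 Ω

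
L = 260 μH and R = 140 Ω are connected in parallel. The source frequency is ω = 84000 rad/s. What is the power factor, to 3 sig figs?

0.154

X_L = ωL = 21.8 Ω
Parallel: admittances add. Y = 1/R + 1/(jωL)
Y = (0.00714 − j0.0458) S
|Y| = 0.0463 S → |Z| = 1/|Y| = 21.6 Ω, ∠Z = −∠Y = 81.1°
cos φ = cos(81.1°) = 0.154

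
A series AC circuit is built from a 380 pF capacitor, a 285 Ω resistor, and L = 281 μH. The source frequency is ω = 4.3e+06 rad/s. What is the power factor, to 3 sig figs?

X_L = ωL = 1210 Ω
X_C = 1/(ωC) = 612 Ω
Net reactance X = X_L − X_C = 596 Ω
Z = 285 + j596 Ω
|Z| = √(285² + 596²) = 661 Ω
∠Z = arctan(596/285) = 64.5°
cos φ = cos(64.5°) = 0.431

0.431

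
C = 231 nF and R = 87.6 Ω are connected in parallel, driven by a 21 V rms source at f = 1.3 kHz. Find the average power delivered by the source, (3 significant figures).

ω = 2πf = 8168 rad/s
X_C = 1/(ωC) = 530 Ω
Parallel: admittances add. Y = 1/R + jωC
Y = (0.0114 + j0.00189) S
|Y| = 0.0116 S → |Z| = 1/|Y| = 86.4 Ω, ∠Z = −∠Y = -9.39°
I = V/|Z| = 243 mA
P = VI cos φ = 21 × 0.243 × cos(-9.39°) = 5.03 W

5.03 W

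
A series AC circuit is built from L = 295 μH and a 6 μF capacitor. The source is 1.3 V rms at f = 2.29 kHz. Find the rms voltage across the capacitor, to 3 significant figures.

2.05 V

ω = 2πf = 14390 rad/s
X_L = ωL = 4.24 Ω
X_C = 1/(ωC) = 11.6 Ω
Net reactance X = X_L − X_C = -7.34 Ω
Z = − j7.34 Ω
|Z| = √(0² + 7.34²) = 7.34 Ω
I = V/|Z| = 177 mA
V_C = I·|Z_C| = 0.177 × 11.6 = 2.05 V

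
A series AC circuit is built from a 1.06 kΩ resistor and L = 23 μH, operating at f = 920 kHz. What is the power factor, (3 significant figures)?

0.992

ω = 2πf = 5.781e+06 rad/s
X_L = ωL = 133 Ω
Z = 1060 + j133 Ω
|Z| = √(1060² + 133²) = 1070 Ω
∠Z = arctan(133/1060) = 7.15°
cos φ = cos(7.15°) = 0.992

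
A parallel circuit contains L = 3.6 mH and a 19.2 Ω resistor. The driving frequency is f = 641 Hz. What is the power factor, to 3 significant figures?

ω = 2πf = 4028 rad/s
X_L = ωL = 14.5 Ω
Parallel: admittances add. Y = 1/R + 1/(jωL)
Y = (0.0521 − j0.0690) S
|Y| = 0.0864 S → |Z| = 1/|Y| = 11.6 Ω, ∠Z = −∠Y = 52.9°
cos φ = cos(52.9°) = 0.603

0.603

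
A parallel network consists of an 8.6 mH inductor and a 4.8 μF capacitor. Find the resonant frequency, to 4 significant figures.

783.3 Hz

ω₀ = 1/√(LC) = 1/√(0.0086 × 4.8e-06) = 4922 rad/s
f₀ = ω₀/(2π) = 783.3 Hz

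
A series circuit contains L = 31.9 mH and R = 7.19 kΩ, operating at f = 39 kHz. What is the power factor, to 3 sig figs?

ω = 2πf = 245000 rad/s
X_L = ωL = 7820 Ω
Z = 7190 + j7820 Ω
|Z| = √(7190² + 7820²) = 10600 Ω
∠Z = arctan(7820/7190) = 47.4°
cos φ = cos(47.4°) = 0.677

0.677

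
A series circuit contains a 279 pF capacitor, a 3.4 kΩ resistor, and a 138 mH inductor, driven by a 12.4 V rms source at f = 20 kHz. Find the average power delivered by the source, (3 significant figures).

ω = 2πf = 125700 rad/s
X_L = ωL = 17300 Ω
X_C = 1/(ωC) = 28500 Ω
Net reactance X = X_L − X_C = -11200 Ω
Z = 3400 − j11200 Ω
|Z| = √(3400² + 11200²) = 11700 Ω
∠Z = arctan(-11200/3400) = -73.1°
I = V/|Z| = 1.06 mA
P = VI cos φ = 12.4 × 0.00106 × cos(-73.1°) = 3.83 mW

3.83 mW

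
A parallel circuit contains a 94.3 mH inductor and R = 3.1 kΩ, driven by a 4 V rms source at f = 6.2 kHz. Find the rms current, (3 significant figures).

1.69 mA

ω = 2πf = 38960 rad/s
X_L = ωL = 3670 Ω
Parallel: admittances add. Y = 1/R + 1/(jωL)
Y = (0.000323 − j0.000272) S
|Y| = 0.000422 S → |Z| = 1/|Y| = 2370 Ω, ∠Z = −∠Y = 40.2°
I = V/|Z| = 4/2370 = 1.69 mA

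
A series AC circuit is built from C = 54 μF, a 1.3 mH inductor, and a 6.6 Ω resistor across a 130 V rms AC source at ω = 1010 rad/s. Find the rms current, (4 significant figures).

X_L = ωL = 1.313 Ω
X_C = 1/(ωC) = 18.34 Ω
Net reactance X = X_L − X_C = -17.02 Ω
Z = 6.600 − j17.02 Ω
|Z| = √(6.600² + 17.02²) = 18.26 Ω
I = V/|Z| = 130/18.26 = 7.121 A

7.121 A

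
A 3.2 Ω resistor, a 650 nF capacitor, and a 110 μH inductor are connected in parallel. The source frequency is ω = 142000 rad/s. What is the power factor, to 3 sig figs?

0.996

X_L = ωL = 15.6 Ω
X_C = 1/(ωC) = 10.8 Ω
Parallel: admittances add. Y = 1/R + 1/(jωL) + jωC
Y = (0.312 + j0.0283) S
|Y| = 0.314 S → |Z| = 1/|Y| = 3.19 Ω, ∠Z = −∠Y = -5.17°
cos φ = cos(-5.17°) = 0.996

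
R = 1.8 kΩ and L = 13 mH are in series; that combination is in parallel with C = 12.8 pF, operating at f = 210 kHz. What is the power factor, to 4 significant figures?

0.1468

ω = 2πf = 1.319e+06 rad/s
X_L = ωL = 17150 Ω
X_C = 1/(ωC) = 59210 Ω
Branch 1 (R+jX_L): Z₁ = 1800 + j17150 Ω, |Z₁| = 17250 Ω
Branch 2 (−jX_C): Z₂ = −j59210 Ω
Parallel: Z = Z₁Z₂/(Z₁+Z₂), |Z| = 24260 Ω, ∠Z = 81.56°
cos φ = cos(81.56°) = 0.1468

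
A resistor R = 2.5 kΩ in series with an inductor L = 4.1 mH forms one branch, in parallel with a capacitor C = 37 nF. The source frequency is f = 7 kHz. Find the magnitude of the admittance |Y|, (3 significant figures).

1.65 mS

ω = 2πf = 43980 rad/s
X_L = ωL = 180 Ω
X_C = 1/(ωC) = 614 Ω
Branch 1 (R+jX_L): Z₁ = 2500 + j180 Ω, |Z₁| = 2510 Ω
Branch 2 (−jX_C): Z₂ = −j614 Ω
Parallel: Z = Z₁Z₂/(Z₁+Z₂), |Z| = 607 Ω, ∠Z = -76.0°
|Y| = 1/|Z| = 1.65 mS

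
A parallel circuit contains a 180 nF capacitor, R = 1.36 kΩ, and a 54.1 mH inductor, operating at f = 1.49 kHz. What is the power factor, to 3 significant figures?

ω = 2πf = 9362 rad/s
X_L = ωL = 506 Ω
X_C = 1/(ωC) = 593 Ω
Parallel: admittances add. Y = 1/R + 1/(jωL) + jωC
Y = (0.000735 − j0.000289) S
|Y| = 0.000790 S → |Z| = 1/|Y| = 1270 Ω, ∠Z = −∠Y = 21.5°
cos φ = cos(21.5°) = 0.931

0.931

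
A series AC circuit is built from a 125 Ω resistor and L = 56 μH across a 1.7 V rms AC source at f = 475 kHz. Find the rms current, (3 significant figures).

8.15 mA

ω = 2πf = 2.985e+06 rad/s
X_L = ωL = 167 Ω
Z = 125 + j167 Ω
|Z| = √(125² + 167²) = 209 Ω
I = V/|Z| = 1.7/209 = 8.15 mA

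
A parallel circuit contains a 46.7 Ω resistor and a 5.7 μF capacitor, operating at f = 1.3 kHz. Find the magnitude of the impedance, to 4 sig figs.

ω = 2πf = 8168 rad/s
X_C = 1/(ωC) = 21.48 Ω
Parallel: admittances add. Y = 1/R + jωC
Y = (0.02141 + j0.04656) S
|Y| = 0.05125 S → |Z| = 1/|Y| = 19.51 Ω, ∠Z = −∠Y = -65.30°

19.51 Ω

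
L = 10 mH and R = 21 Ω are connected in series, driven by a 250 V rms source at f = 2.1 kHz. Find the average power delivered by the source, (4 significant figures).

73.53 W

ω = 2πf = 13190 rad/s
X_L = ωL = 131.9 Ω
Z = 21.00 + j131.9 Ω
|Z| = √(21.00² + 131.9²) = 133.6 Ω
∠Z = arctan(131.9/21.00) = 80.96°
I = V/|Z| = 1.871 A
P = VI cos φ = 250 × 1.871 × cos(80.96°) = 73.53 W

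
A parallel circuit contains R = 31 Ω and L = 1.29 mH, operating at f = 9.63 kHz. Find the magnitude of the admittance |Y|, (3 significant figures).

34.7 mS

ω = 2πf = 60510 rad/s
X_L = ωL = 78.1 Ω
Parallel: admittances add. Y = 1/R + 1/(jωL)
Y = (0.0323 − j0.0128) S
|Y| = 0.0347 S → |Z| = 1/|Y| = 28.8 Ω, ∠Z = −∠Y = 21.7°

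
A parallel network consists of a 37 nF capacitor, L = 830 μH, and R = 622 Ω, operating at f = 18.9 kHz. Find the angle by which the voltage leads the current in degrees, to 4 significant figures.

74.38°

ω = 2πf = 118800 rad/s
X_L = ωL = 98.56 Ω
X_C = 1/(ωC) = 227.6 Ω
Parallel: admittances add. Y = 1/R + 1/(jωL) + jωC
Y = (0.001608 − j0.005752) S
|Y| = 0.005972 S → |Z| = 1/|Y| = 167.4 Ω, ∠Z = −∠Y = 74.38°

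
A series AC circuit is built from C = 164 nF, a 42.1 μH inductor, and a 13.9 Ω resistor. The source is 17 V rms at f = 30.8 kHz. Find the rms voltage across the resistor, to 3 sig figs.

8.69 V

ω = 2πf = 193500 rad/s
X_L = ωL = 8.15 Ω
X_C = 1/(ωC) = 31.5 Ω
Net reactance X = X_L − X_C = -23.4 Ω
Z = 13.9 − j23.4 Ω
|Z| = √(13.9² + 23.4²) = 27.2 Ω
I = V/|Z| = 625 mA
V_R = I·|Z_R| = 0.625 × 13.9 = 8.69 V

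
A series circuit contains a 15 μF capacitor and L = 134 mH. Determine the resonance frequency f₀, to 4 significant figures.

112.3 Hz

ω₀ = 1/√(LC) = 1/√(0.134 × 1.5e-05) = 705.3 rad/s
f₀ = ω₀/(2π) = 112.3 Hz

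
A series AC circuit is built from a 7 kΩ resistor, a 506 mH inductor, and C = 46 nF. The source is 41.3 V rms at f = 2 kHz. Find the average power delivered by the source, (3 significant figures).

170 mW

ω = 2πf = 12570 rad/s
X_L = ωL = 6360 Ω
X_C = 1/(ωC) = 1730 Ω
Net reactance X = X_L − X_C = 4630 Ω
Z = 7000 + j4630 Ω
|Z| = √(7000² + 4630²) = 8390 Ω
∠Z = arctan(4630/7000) = 33.5°
I = V/|Z| = 4.92 mA
P = VI cos φ = 41.3 × 0.00492 × cos(33.5°) = 170 mW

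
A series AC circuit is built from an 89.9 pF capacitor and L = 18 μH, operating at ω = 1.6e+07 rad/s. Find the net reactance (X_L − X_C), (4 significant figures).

-407.2 Ω

X_L = ωL = 288.0 Ω
X_C = 1/(ωC) = 695.2 Ω
X = 288.0 − 695.2 = -407.2 Ω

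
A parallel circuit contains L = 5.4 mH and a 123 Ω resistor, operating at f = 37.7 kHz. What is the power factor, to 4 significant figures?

0.9954

ω = 2πf = 236900 rad/s
X_L = ωL = 1279 Ω
Parallel: admittances add. Y = 1/R + 1/(jωL)
Y = (0.008130 − j0.0007818) S
|Y| = 0.008168 S → |Z| = 1/|Y| = 122.4 Ω, ∠Z = −∠Y = 5.493°
cos φ = cos(5.493°) = 0.9954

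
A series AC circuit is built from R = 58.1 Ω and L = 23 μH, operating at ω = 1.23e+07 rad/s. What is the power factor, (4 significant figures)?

X_L = ωL = 282.9 Ω
Z = 58.10 + j282.9 Ω
|Z| = √(58.10² + 282.9²) = 288.8 Ω
∠Z = arctan(282.9/58.10) = 78.39°
cos φ = cos(78.39°) = 0.2012

0.2012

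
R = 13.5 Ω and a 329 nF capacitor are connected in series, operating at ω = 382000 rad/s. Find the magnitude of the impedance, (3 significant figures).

15.7 Ω

X_C = 1/(ωC) = 7.96 Ω
Z = 13.5 − j7.96 Ω
|Z| = √(13.5² + 7.96²) = 15.7 Ω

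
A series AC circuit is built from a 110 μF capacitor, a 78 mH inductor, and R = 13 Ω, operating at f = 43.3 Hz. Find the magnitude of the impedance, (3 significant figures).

ω = 2πf = 272.1 rad/s
X_L = ωL = 21.2 Ω
X_C = 1/(ωC) = 33.4 Ω
Net reactance X = X_L − X_C = -12.2 Ω
Z = 13.0 − j12.2 Ω
|Z| = √(13.0² + 12.2²) = 17.8 Ω

17.8 Ω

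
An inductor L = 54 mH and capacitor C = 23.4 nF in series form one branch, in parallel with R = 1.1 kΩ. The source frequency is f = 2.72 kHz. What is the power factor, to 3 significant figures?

ω = 2πf = 17090 rad/s
X_L = ωL = 923 Ω
X_C = 1/(ωC) = 2500 Ω
Branch 1: Z₁ = R = 1100 Ω
Branch 2 (series LC): Z₂ = j(X_L − X_C) = −j1580 Ω
Parallel: Z = Z₁Z₂/(Z₁+Z₂), |Z| = 902 Ω, ∠Z = -34.9°
cos φ = cos(-34.9°) = 0.820

0.820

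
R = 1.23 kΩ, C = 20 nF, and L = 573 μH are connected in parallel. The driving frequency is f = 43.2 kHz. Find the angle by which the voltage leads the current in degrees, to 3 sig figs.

ω = 2πf = 271400 rad/s
X_L = ωL = 156 Ω
X_C = 1/(ωC) = 184 Ω
Parallel: admittances add. Y = 1/R + 1/(jωL) + jωC
Y = (0.000813 − j0.00100) S
|Y| = 0.00129 S → |Z| = 1/|Y| = 776 Ω, ∠Z = −∠Y = 50.9°

50.9°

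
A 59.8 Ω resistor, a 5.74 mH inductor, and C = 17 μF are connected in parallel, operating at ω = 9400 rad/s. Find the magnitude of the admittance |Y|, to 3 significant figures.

X_L = ωL = 54.0 Ω
X_C = 1/(ωC) = 6.26 Ω
Parallel: admittances add. Y = 1/R + 1/(jωL) + jωC
Y = (0.0167 + j0.141) S
|Y| = 0.142 S → |Z| = 1/|Y| = 7.03 Ω, ∠Z = −∠Y = -83.2°

142 mS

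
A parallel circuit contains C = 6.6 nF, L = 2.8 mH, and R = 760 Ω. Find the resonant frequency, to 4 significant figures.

ω₀ = 1/√(LC) = 1/√(0.0028 × 6.6e-09) = 232600 rad/s
f₀ = ω₀/(2π) = 37.02 kHz

37.02 kHz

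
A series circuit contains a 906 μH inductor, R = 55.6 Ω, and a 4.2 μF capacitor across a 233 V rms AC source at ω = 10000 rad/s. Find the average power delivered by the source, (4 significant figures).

X_L = ωL = 9.060 Ω
X_C = 1/(ωC) = 23.81 Ω
Net reactance X = X_L − X_C = -14.75 Ω
Z = 55.60 − j14.75 Ω
|Z| = √(55.60² + 14.75²) = 57.52 Ω
∠Z = arctan(-14.75/55.60) = -14.86°
I = V/|Z| = 4.051 A
P = VI cos φ = 233 × 4.051 × cos(-14.86°) = 912.2 W

912.2 W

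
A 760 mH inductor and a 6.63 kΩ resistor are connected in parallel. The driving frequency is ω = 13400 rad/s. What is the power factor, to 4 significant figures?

X_L = ωL = 10180 Ω
Parallel: admittances add. Y = 1/R + 1/(jωL)
Y = (0.0001508 − j9.819e-05) S
|Y| = 0.0001800 S → |Z| = 1/|Y| = 5556 Ω, ∠Z = −∠Y = 33.06°
cos φ = cos(33.06°) = 0.8381

0.8381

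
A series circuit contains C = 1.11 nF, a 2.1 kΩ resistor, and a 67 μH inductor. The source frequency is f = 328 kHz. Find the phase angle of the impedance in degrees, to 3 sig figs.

ω = 2πf = 2.061e+06 rad/s
X_L = ωL = 138 Ω
X_C = 1/(ωC) = 437 Ω
Net reactance X = X_L − X_C = -299 Ω
Z = 2100 − j299 Ω
|Z| = √(2100² + 299²) = 2120 Ω
∠Z = arctan(-299/2100) = -8.11°

-8.11°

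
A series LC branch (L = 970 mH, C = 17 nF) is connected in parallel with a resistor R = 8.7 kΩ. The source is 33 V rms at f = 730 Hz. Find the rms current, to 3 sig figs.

ω = 2πf = 4587 rad/s
X_L = ωL = 4450 Ω
X_C = 1/(ωC) = 12800 Ω
Branch 1: Z₁ = R = 8700 Ω
Branch 2 (series LC): Z₂ = j(X_L − X_C) = −j8380 Ω
Parallel: Z = Z₁Z₂/(Z₁+Z₂), |Z| = 6030 Ω, ∠Z = -46.1°
I = V/|Z| = 33/6030 = 5.47 mA

5.47 mA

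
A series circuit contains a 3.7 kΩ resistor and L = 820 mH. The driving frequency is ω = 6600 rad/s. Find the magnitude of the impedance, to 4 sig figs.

X_L = ωL = 5412 Ω
Z = 3700 + j5412 Ω
|Z| = √(3700² + 5412²) = 6556 Ω

6556 Ω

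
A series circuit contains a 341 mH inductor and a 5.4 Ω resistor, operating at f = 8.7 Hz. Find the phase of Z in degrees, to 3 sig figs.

73.8°

ω = 2πf = 54.66 rad/s
X_L = ωL = 18.6 Ω
Z = 5.40 + j18.6 Ω
|Z| = √(5.40² + 18.6²) = 19.4 Ω
∠Z = arctan(18.6/5.40) = 73.8°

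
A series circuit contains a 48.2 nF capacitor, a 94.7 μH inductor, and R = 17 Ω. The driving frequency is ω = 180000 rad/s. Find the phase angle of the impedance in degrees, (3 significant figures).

-80.2°

X_L = ωL = 17.0 Ω
X_C = 1/(ωC) = 115 Ω
Net reactance X = X_L − X_C = -98.2 Ω
Z = 17.0 − j98.2 Ω
|Z| = √(17.0² + 98.2²) = 99.7 Ω
∠Z = arctan(-98.2/17.0) = -80.2°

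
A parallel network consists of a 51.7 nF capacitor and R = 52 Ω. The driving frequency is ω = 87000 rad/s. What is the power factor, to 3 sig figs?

0.974

X_C = 1/(ωC) = 222 Ω
Parallel: admittances add. Y = 1/R + jωC
Y = (0.0192 + j0.00450) S
|Y| = 0.0197 S → |Z| = 1/|Y| = 50.6 Ω, ∠Z = −∠Y = -13.2°
cos φ = cos(-13.2°) = 0.974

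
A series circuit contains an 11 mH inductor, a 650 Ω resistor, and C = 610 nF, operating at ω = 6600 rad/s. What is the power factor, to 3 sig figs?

X_L = ωL = 72.6 Ω
X_C = 1/(ωC) = 248 Ω
Net reactance X = X_L − X_C = -176 Ω
Z = 650 − j176 Ω
|Z| = √(650² + 176²) = 673 Ω
∠Z = arctan(-176/650) = -15.1°
cos φ = cos(-15.1°) = 0.965

0.965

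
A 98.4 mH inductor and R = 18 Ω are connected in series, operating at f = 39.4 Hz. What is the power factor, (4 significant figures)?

ω = 2πf = 247.6 rad/s
X_L = ωL = 24.36 Ω
Z = 18.00 + j24.36 Ω
|Z| = √(18.00² + 24.36²) = 30.29 Ω
∠Z = arctan(24.36/18.00) = 53.54°
cos φ = cos(53.54°) = 0.5943

0.5943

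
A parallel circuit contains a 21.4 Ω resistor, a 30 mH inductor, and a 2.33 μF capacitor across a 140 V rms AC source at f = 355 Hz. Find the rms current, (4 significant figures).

ω = 2πf = 2231 rad/s
X_L = ωL = 66.92 Ω
X_C = 1/(ωC) = 192.4 Ω
Parallel: admittances add. Y = 1/R + 1/(jωL) + jωC
Y = (0.04673 − j0.009747) S
|Y| = 0.04773 S → |Z| = 1/|Y| = 20.95 Ω, ∠Z = −∠Y = 11.78°
I = V/|Z| = 140/20.95 = 6.683 A

6.683 A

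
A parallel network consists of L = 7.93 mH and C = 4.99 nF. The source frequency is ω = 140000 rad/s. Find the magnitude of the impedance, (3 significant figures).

4950 Ω

X_L = ωL = 1110 Ω
X_C = 1/(ωC) = 1430 Ω
Parallel: admittances add. Y = 1/(jωL) + jωC
Y = (0 − j0.000202) S
|Y| = 0.000202 S → |Z| = 1/|Y| = 4950 Ω, ∠Z = −∠Y = 90.0°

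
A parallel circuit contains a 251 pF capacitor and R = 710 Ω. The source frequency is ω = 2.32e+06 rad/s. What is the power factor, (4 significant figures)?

0.9241

X_C = 1/(ωC) = 1717 Ω
Parallel: admittances add. Y = 1/R + jωC
Y = (0.001408 + j0.0005823) S
|Y| = 0.001524 S → |Z| = 1/|Y| = 656.1 Ω, ∠Z = −∠Y = -22.46°
cos φ = cos(-22.46°) = 0.9241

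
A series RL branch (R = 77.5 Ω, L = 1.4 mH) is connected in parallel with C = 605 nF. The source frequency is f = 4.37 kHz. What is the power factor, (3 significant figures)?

0.670

ω = 2πf = 27460 rad/s
X_L = ωL = 38.4 Ω
X_C = 1/(ωC) = 60.2 Ω
Branch 1 (R+jX_L): Z₁ = 77.5 + j38.4 Ω, |Z₁| = 86.5 Ω
Branch 2 (−jX_C): Z₂ = −j60.2 Ω
Parallel: Z = Z₁Z₂/(Z₁+Z₂), |Z| = 64.7 Ω, ∠Z = -47.9°
cos φ = cos(-47.9°) = 0.670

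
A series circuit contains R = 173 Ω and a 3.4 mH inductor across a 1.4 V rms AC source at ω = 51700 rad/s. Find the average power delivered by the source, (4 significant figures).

5.574 mW

X_L = ωL = 175.8 Ω
Z = 173.0 + j175.8 Ω
|Z| = √(173.0² + 175.8²) = 246.6 Ω
∠Z = arctan(175.8/173.0) = 45.46°
I = V/|Z| = 5.676 mA
P = VI cos φ = 1.4 × 0.005676 × cos(45.46°) = 5.574 mW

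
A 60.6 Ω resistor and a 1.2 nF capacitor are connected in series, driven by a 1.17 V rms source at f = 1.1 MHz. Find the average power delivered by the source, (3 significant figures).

ω = 2πf = 6.912e+06 rad/s
X_C = 1/(ωC) = 121 Ω
Z = 60.6 − j121 Ω
|Z| = √(60.6² + 121²) = 135 Ω
∠Z = arctan(-121/60.6) = -63.3°
I = V/|Z| = 8.67 mA
P = VI cos φ = 1.17 × 0.00867 × cos(-63.3°) = 4.56 mW

4.56 mW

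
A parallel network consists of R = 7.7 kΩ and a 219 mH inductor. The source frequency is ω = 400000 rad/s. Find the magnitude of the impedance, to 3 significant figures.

X_L = ωL = 87600 Ω
Parallel: admittances add. Y = 1/R + 1/(jωL)
Y = (0.000130 − j1.14e-05) S
|Y| = 0.000130 S → |Z| = 1/|Y| = 7670 Ω, ∠Z = −∠Y = 5.02°

7670 Ω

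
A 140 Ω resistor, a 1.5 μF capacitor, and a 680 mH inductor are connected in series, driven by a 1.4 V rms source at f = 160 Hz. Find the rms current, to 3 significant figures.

9.89 mA

ω = 2πf = 1005 rad/s
X_L = ωL = 684 Ω
X_C = 1/(ωC) = 663 Ω
Net reactance X = X_L − X_C = 20.5 Ω
Z = 140 + j20.5 Ω
|Z| = √(140² + 20.5²) = 141 Ω
I = V/|Z| = 1.4/141 = 9.89 mA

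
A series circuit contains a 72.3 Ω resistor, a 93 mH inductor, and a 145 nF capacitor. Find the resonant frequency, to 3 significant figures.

1.37 kHz

ω₀ = 1/√(LC) = 1/√(0.093 × 1.45e-07) = 8611 rad/s
f₀ = ω₀/(2π) = 1.37 kHz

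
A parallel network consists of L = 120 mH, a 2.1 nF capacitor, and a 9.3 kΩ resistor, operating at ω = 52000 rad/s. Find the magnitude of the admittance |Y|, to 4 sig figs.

X_L = ωL = 6240 Ω
X_C = 1/(ωC) = 9158 Ω
Parallel: admittances add. Y = 1/R + 1/(jωL) + jωC
Y = (0.0001075 − j5.106e-05) S
|Y| = 0.0001190 S → |Z| = 1/|Y| = 8401 Ω, ∠Z = −∠Y = 25.40°

119.0 μS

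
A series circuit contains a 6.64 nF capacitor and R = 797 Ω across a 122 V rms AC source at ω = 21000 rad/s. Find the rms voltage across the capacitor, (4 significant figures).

X_C = 1/(ωC) = 7172 Ω
Z = 797.0 − j7172 Ω
|Z| = √(797.0² + 7172²) = 7216 Ω
I = V/|Z| = 16.91 mA
V_C = I·|Z_C| = 0.01691 × 7172 = 121.3 V

121.3 V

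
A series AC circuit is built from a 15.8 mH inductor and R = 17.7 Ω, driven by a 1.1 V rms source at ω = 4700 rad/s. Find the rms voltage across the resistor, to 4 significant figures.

X_L = ωL = 74.26 Ω
Z = 17.70 + j74.26 Ω
|Z| = √(17.70² + 74.26²) = 76.34 Ω
I = V/|Z| = 14.41 mA
V_R = I·|Z_R| = 0.01441 × 17.70 = 0.2550 V

0.2550 V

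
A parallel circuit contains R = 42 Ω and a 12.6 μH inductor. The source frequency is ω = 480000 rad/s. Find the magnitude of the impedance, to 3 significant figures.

5.99 Ω

X_L = ωL = 6.05 Ω
Parallel: admittances add. Y = 1/R + 1/(jωL)
Y = (0.0238 − j0.165) S
|Y| = 0.167 S → |Z| = 1/|Y| = 5.99 Ω, ∠Z = −∠Y = 81.8°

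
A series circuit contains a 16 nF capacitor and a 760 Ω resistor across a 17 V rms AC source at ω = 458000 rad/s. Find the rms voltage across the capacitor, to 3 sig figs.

3.00 V

X_C = 1/(ωC) = 136 Ω
Z = 760 − j136 Ω
|Z| = √(760² + 136²) = 772 Ω
I = V/|Z| = 22.0 mA
V_C = I·|Z_C| = 0.0220 × 136 = 3.00 V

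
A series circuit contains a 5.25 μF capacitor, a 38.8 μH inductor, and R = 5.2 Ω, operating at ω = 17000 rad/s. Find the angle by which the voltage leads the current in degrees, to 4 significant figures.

-63.75°

X_L = ωL = 0.6596 Ω
X_C = 1/(ωC) = 11.20 Ω
Net reactance X = X_L − X_C = -10.54 Ω
Z = 5.200 − j10.54 Ω
|Z| = √(5.200² + 10.54²) = 11.76 Ω
∠Z = arctan(-10.54/5.200) = -63.75°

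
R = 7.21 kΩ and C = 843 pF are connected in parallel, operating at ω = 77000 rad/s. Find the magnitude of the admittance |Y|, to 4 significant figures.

X_C = 1/(ωC) = 15410 Ω
Parallel: admittances add. Y = 1/R + jωC
Y = (0.0001387 + j6.491e-05) S
|Y| = 0.0001531 S → |Z| = 1/|Y| = 6530 Ω, ∠Z = −∠Y = -25.08°

153.1 μS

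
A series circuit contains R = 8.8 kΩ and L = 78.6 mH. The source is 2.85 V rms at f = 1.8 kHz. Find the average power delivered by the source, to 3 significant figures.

914 μW

ω = 2πf = 11310 rad/s
X_L = ωL = 889 Ω
Z = 8800 + j889 Ω
|Z| = √(8800² + 889²) = 8840 Ω
∠Z = arctan(889/8800) = 5.77°
I = V/|Z| = 322 μA
P = VI cos φ = 2.85 × 0.000322 × cos(5.77°) = 914 μW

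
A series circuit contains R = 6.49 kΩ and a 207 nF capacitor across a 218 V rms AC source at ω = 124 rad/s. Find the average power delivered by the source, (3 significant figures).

X_C = 1/(ωC) = 39000 Ω
Z = 6490 − j39000 Ω
|Z| = √(6490² + 39000²) = 39500 Ω
∠Z = arctan(-39000/6490) = -80.5°
I = V/|Z| = 5.52 mA
P = VI cos φ = 218 × 0.00552 × cos(-80.5°) = 198 mW

198 mW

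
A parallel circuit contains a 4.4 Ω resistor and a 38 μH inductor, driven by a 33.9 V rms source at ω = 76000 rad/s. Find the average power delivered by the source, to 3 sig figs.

261 W

X_L = ωL = 2.89 Ω
Parallel: admittances add. Y = 1/R + 1/(jωL)
Y = (0.227 − j0.346) S
|Y| = 0.414 S → |Z| = 1/|Y| = 2.41 Ω, ∠Z = −∠Y = 56.7°
I = V/|Z| = 14.0 A
P = VI cos φ = 33.9 × 14.0 × cos(56.7°) = 261 W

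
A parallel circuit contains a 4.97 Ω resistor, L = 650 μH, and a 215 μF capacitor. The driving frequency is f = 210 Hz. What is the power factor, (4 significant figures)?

ω = 2πf = 1319 rad/s
X_L = ωL = 0.8577 Ω
X_C = 1/(ωC) = 3.525 Ω
Parallel: admittances add. Y = 1/R + 1/(jωL) + jωC
Y = (0.2012 − j0.8823) S
|Y| = 0.9049 S → |Z| = 1/|Y| = 1.105 Ω, ∠Z = −∠Y = 77.15°
cos φ = cos(77.15°) = 0.2223

0.2223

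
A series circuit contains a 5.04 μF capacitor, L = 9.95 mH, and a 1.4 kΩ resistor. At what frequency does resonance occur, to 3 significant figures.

ω₀ = 1/√(LC) = 1/√(0.00995 × 5.04e-06) = 4466 rad/s
f₀ = ω₀/(2π) = 711 Hz

711 Hz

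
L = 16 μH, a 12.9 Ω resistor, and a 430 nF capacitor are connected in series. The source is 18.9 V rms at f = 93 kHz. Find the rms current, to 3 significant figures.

ω = 2πf = 584300 rad/s
X_L = ωL = 9.35 Ω
X_C = 1/(ωC) = 3.98 Ω
Net reactance X = X_L − X_C = 5.37 Ω
Z = 12.9 + j5.37 Ω
|Z| = √(12.9² + 5.37²) = 14.0 Ω
I = V/|Z| = 18.9/14.0 = 1.35 A

1.35 A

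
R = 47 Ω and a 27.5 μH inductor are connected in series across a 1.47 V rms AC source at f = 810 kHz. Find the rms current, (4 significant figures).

9.957 mA

ω = 2πf = 5.089e+06 rad/s
X_L = ωL = 140.0 Ω
Z = 47.00 + j140.0 Ω
|Z| = √(47.00² + 140.0²) = 147.6 Ω
I = V/|Z| = 1.47/147.6 = 9.957 mA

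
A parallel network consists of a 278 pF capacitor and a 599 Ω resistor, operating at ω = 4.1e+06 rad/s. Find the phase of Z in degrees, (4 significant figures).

-34.32°

X_C = 1/(ωC) = 877.3 Ω
Parallel: admittances add. Y = 1/R + jωC
Y = (0.001669 + j0.001140) S
|Y| = 0.002021 S → |Z| = 1/|Y| = 494.7 Ω, ∠Z = −∠Y = -34.32°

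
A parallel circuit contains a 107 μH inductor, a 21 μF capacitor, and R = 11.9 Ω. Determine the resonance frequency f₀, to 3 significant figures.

3.36 kHz

ω₀ = 1/√(LC) = 1/√(0.000107 × 2.1e-05) = 21100 rad/s
f₀ = ω₀/(2π) = 3.36 kHz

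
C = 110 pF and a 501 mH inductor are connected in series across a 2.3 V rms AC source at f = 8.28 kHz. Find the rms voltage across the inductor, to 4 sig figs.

ω = 2πf = 52020 rad/s
X_L = ωL = 26060 Ω
X_C = 1/(ωC) = 174700 Ω
Net reactance X = X_L − X_C = -148700 Ω
Z = − j148700 Ω
|Z| = √(0² + 148700²) = 148700 Ω
I = V/|Z| = 15.47 μA
V_L = I·|Z_L| = 1.547e-05 × 26060 = 0.4032 V

0.4032 V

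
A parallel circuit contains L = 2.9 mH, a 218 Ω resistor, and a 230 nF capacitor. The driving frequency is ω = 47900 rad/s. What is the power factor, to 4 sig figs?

X_L = ωL = 138.9 Ω
X_C = 1/(ωC) = 90.77 Ω
Parallel: admittances add. Y = 1/R + 1/(jωL) + jωC
Y = (0.004587 + j0.003818) S
|Y| = 0.005968 S → |Z| = 1/|Y| = 167.6 Ω, ∠Z = −∠Y = -39.77°
cos φ = cos(-39.77°) = 0.7686

0.7686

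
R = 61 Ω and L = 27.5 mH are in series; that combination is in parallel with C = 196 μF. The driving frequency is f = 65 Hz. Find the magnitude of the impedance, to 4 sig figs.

ω = 2πf = 408.4 rad/s
X_L = ωL = 11.23 Ω
X_C = 1/(ωC) = 12.49 Ω
Branch 1 (R+jX_L): Z₁ = 61.00 + j11.23 Ω, |Z₁| = 62.03 Ω
Branch 2 (−jX_C): Z₂ = −j12.49 Ω
Parallel: Z = Z₁Z₂/(Z₁+Z₂), |Z| = 12.70 Ω, ∠Z = -78.38°

12.70 Ω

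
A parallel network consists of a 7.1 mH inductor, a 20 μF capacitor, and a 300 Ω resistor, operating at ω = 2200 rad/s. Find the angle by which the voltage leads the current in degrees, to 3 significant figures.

X_L = ωL = 15.6 Ω
X_C = 1/(ωC) = 22.7 Ω
Parallel: admittances add. Y = 1/R + 1/(jωL) + jωC
Y = (0.00333 − j0.0200) S
|Y| = 0.0203 S → |Z| = 1/|Y| = 49.3 Ω, ∠Z = −∠Y = 80.5°

80.5°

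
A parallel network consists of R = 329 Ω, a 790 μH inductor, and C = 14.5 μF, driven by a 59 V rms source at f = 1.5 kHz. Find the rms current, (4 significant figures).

ω = 2πf = 9425 rad/s
X_L = ωL = 7.446 Ω
X_C = 1/(ωC) = 7.317 Ω
Parallel: admittances add. Y = 1/R + 1/(jωL) + jωC
Y = (0.003040 + j0.002351) S
|Y| = 0.003843 S → |Z| = 1/|Y| = 260.2 Ω, ∠Z = −∠Y = -37.72°
I = V/|Z| = 59/260.2 = 226.7 mA

226.7 mA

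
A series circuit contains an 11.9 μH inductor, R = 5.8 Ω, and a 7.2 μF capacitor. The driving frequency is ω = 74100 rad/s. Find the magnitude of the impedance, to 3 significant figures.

5.88 Ω

X_L = ωL = 0.882 Ω
X_C = 1/(ωC) = 1.87 Ω
Net reactance X = X_L − X_C = -0.993 Ω
Z = 5.80 − j0.993 Ω
|Z| = √(5.80² + 0.993²) = 5.88 Ω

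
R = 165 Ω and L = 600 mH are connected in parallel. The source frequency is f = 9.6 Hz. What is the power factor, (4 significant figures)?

ω = 2πf = 60.32 rad/s
X_L = ωL = 36.19 Ω
Parallel: admittances add. Y = 1/R + 1/(jωL)
Y = (0.006061 − j0.02763) S
|Y| = 0.02829 S → |Z| = 1/|Y| = 35.35 Ω, ∠Z = −∠Y = 77.63°
cos φ = cos(77.63°) = 0.2142

0.2142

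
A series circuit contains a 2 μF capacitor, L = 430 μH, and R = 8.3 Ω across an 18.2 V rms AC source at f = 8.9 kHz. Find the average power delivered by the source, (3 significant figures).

9.26 W

ω = 2πf = 55920 rad/s
X_L = ωL = 24.0 Ω
X_C = 1/(ωC) = 8.94 Ω
Net reactance X = X_L − X_C = 15.1 Ω
Z = 8.30 + j15.1 Ω
|Z| = √(8.30² + 15.1²) = 17.2 Ω
∠Z = arctan(15.1/8.30) = 61.2°
I = V/|Z| = 1.06 A
P = VI cos φ = 18.2 × 1.06 × cos(61.2°) = 9.26 W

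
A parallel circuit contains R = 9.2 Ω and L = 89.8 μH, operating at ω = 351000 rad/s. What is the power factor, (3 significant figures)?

X_L = ωL = 31.5 Ω
Parallel: admittances add. Y = 1/R + 1/(jωL)
Y = (0.109 − j0.0317) S
|Y| = 0.113 S → |Z| = 1/|Y| = 8.83 Ω, ∠Z = −∠Y = 16.3°
cos φ = cos(16.3°) = 0.960

0.960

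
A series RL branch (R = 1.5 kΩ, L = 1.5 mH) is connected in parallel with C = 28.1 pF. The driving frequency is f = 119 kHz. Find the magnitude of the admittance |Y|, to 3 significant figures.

522 μS

ω = 2πf = 747700 rad/s
X_L = ωL = 1120 Ω
X_C = 1/(ωC) = 47600 Ω
Branch 1 (R+jX_L): Z₁ = 1500 + j1120 Ω, |Z₁| = 1870 Ω
Branch 2 (−jX_C): Z₂ = −j47600 Ω
Parallel: Z = Z₁Z₂/(Z₁+Z₂), |Z| = 1920 Ω, ∠Z = 34.9°
|Y| = 1/|Z| = 522 μS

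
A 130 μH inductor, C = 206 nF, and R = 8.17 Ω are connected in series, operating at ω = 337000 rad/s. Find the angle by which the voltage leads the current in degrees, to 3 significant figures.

74.5°

X_L = ωL = 43.8 Ω
X_C = 1/(ωC) = 14.4 Ω
Net reactance X = X_L − X_C = 29.4 Ω
Z = 8.17 + j29.4 Ω
|Z| = √(8.17² + 29.4²) = 30.5 Ω
∠Z = arctan(29.4/8.17) = 74.5°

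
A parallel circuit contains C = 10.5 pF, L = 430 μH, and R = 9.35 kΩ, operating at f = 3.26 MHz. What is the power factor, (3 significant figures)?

ω = 2πf = 2.048e+07 rad/s
X_L = ωL = 8810 Ω
X_C = 1/(ωC) = 4650 Ω
Parallel: admittances add. Y = 1/R + 1/(jωL) + jωC
Y = (0.000107 + j0.000102) S
|Y| = 0.000147 S → |Z| = 1/|Y| = 6780 Ω, ∠Z = −∠Y = -43.5°
cos φ = cos(-43.5°) = 0.725

0.725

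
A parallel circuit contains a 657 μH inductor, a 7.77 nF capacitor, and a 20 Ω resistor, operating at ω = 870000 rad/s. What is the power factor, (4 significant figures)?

X_L = ωL = 571.6 Ω
X_C = 1/(ωC) = 147.9 Ω
Parallel: admittances add. Y = 1/R + 1/(jωL) + jωC
Y = (0.05000 + j0.005010) S
|Y| = 0.05025 S → |Z| = 1/|Y| = 19.90 Ω, ∠Z = −∠Y = -5.722°
cos φ = cos(-5.722°) = 0.9950

0.9950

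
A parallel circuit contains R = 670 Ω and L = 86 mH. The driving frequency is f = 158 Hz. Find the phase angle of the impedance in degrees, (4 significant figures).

ω = 2πf = 992.7 rad/s
X_L = ωL = 85.38 Ω
Parallel: admittances add. Y = 1/R + 1/(jωL)
Y = (0.001493 − j0.01171) S
|Y| = 0.01181 S → |Z| = 1/|Y| = 84.69 Ω, ∠Z = −∠Y = 82.74°

82.74°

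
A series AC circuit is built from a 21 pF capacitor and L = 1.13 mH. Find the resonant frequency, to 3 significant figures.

ω₀ = 1/√(LC) = 1/√(0.00113 × 2.1e-11) = 6.492e+06 rad/s
f₀ = ω₀/(2π) = 1.03 MHz

1.03 MHz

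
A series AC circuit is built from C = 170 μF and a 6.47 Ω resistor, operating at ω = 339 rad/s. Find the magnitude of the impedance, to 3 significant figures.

18.5 Ω

X_C = 1/(ωC) = 17.4 Ω
Z = 6.47 − j17.4 Ω
|Z| = √(6.47² + 17.4²) = 18.5 Ω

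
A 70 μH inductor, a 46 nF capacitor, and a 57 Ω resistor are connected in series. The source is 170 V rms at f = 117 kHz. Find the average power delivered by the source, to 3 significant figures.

442 W

ω = 2πf = 735100 rad/s
X_L = ωL = 51.5 Ω
X_C = 1/(ωC) = 29.6 Ω
Net reactance X = X_L − X_C = 21.9 Ω
Z = 57.0 + j21.9 Ω
|Z| = √(57.0² + 21.9²) = 61.1 Ω
∠Z = arctan(21.9/57.0) = 21.0°
I = V/|Z| = 2.78 A
P = VI cos φ = 170 × 2.78 × cos(21.0°) = 442 W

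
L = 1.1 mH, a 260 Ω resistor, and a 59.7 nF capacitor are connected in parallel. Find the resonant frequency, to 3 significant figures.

19.6 kHz

ω₀ = 1/√(LC) = 1/√(0.0011 × 5.97e-08) = 123400 rad/s
f₀ = ω₀/(2π) = 19.6 kHz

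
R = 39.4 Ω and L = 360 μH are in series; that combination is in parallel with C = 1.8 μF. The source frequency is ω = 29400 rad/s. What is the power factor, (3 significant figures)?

0.453

X_L = ωL = 10.6 Ω
X_C = 1/(ωC) = 18.9 Ω
Branch 1 (R+jX_L): Z₁ = 39.4 + j10.6 Ω, |Z₁| = 40.8 Ω
Branch 2 (−jX_C): Z₂ = −j18.9 Ω
Parallel: Z = Z₁Z₂/(Z₁+Z₂), |Z| = 19.1 Ω, ∠Z = -63.1°
cos φ = cos(-63.1°) = 0.453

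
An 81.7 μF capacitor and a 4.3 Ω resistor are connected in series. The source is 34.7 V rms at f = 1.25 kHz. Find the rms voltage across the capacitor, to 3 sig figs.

11.8 V

ω = 2πf = 7854 rad/s
X_C = 1/(ωC) = 1.56 Ω
Z = 4.30 − j1.56 Ω
|Z| = √(4.30² + 1.56²) = 4.57 Ω
I = V/|Z| = 7.59 A
V_C = I·|Z_C| = 7.59 × 1.56 = 11.8 V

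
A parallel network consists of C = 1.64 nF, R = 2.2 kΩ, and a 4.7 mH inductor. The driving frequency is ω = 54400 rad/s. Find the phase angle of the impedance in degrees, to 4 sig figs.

X_L = ωL = 255.7 Ω
X_C = 1/(ωC) = 11210 Ω
Parallel: admittances add. Y = 1/R + 1/(jωL) + jωC
Y = (0.0004545 − j0.003822) S
|Y| = 0.003849 S → |Z| = 1/|Y| = 259.8 Ω, ∠Z = −∠Y = 83.22°

83.22°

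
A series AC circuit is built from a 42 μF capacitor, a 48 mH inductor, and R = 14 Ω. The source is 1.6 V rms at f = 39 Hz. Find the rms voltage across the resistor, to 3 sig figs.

ω = 2πf = 245.0 rad/s
X_L = ωL = 11.8 Ω
X_C = 1/(ωC) = 97.2 Ω
Net reactance X = X_L − X_C = -85.4 Ω
Z = 14.0 − j85.4 Ω
|Z| = √(14.0² + 85.4²) = 86.5 Ω
I = V/|Z| = 18.5 mA
V_R = I·|Z_R| = 0.0185 × 14.0 = 0.259 V

0.259 V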